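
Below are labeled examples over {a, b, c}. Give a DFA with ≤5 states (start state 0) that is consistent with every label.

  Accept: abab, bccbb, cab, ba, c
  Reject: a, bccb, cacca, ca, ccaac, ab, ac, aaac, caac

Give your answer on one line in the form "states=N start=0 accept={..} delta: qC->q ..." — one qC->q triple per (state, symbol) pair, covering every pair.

State merging on the prefix tree: take the shortest (then alphabetical) example prefix whose next move is undefined and point that move at state 0, else 1, else 2, ...; a target is out if some Accept/Reject pair would then sit in one state with the same input left (inseparable). If every existing state is out, open a new one.
a: 0a undefined. 0a->0: no, c/ac meet in 0 with "c" left. Open state 1: 0a->1.
b: 0b undefined. 0b->0: no, ba/a meet in 1. 0b->1: ok.
c: 0c undefined. 0c->0: no, cab/ab meet in 1 with "b" left. 0c->1: no, ba/ca meet in 1 with "a" left. Open state 2: 0c->2.
aa: 1a undefined. 1a->0: ok.
ab: 1b undefined. 1b->0: no, abab/ab meet in 0. 1b->1: no, abab/a meet in 1. 1b->2: no, c/ab meet in 2. Open state 3: 1b->3.
ac: 1c undefined. 1c->0: no, ba/ac meet in 0. 1c->1: ok.
ca: 2a undefined. 2a->0: no, cab/a meet in 1. 2a->1: no, cab/bccb meet in 3. 2a->2: no, c/ca meet in 2. 2a->3: ok.
cc: 2c undefined. 2c->0: no, c/ccaac meet in 2. 2c->1: ok.
aba: 3a undefined. 3a->0: no, abab/a meet in 1. 3a->1: no, abab/bccb meet in 3. 3a->2: ok.
cab: 3b undefined. 3b->0: ok.
cac: 3c undefined. 3c->0: ok.
abab: 2b undefined. 2b->0: ok.
All examples now run through 4 states with every (state, symbol) defined. Accept strings end in {0,2}, Reject strings end in {1,3}; accept={0,2}.

states=4 start=0 accept={0,2} delta: 0a->1 0b->1 0c->2 1a->0 1b->3 1c->1 2a->3 2b->0 2c->1 3a->2 3b->0 3c->0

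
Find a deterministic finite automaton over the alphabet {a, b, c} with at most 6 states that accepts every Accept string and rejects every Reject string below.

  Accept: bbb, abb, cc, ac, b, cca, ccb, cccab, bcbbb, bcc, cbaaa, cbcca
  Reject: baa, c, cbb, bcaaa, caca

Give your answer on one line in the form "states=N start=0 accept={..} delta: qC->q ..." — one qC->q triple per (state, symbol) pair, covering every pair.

State merging on the prefix tree: take the shortest (then alphabetical) example prefix whose next move is undefined and point that move at state 0, else 1, else 2, ...; a target is out if some Accept/Reject pair would then sit in one state with the same input left (inseparable). If every existing state is out, open a new one.
a: 0a undefined. 0a->0: no, ac/c meet in 0 with "c" left. Open state 1: 0a->1.
b: 0b undefined. 0b->0: ok.
c: 0c undefined. 0c->0: no, bbb/c meet in 0. 0c->1: no, abb/cbb meet in 1 with "bb" left. Open state 2: 0c->2.
ab: 1b undefined. 1b->0: ok.
ac: 1c undefined. 1c->0: ok.
ca: 2a undefined. 2a->0: no, bbb/caca meet in 0. 2a->1: ok.
cb: 2b undefined. 2b->0: no, bbb/cbb meet in 0. 2b->1: no, bbb/cbb meet in 0. 2b->2: no, bcbbb/c meet in 2. Open state 3: 2b->3.
cc: 2c undefined. 2c->0: no, cca/caca meet in 1. 2c->1: no, cc/caca meet in 1. 2c->2: no, cc/c meet in 2. 2c->3: no, ccb/cbb meet in 3 with "b" left. Open state 4: 2c->4.
baa: 1a undefined. 1a->0: no, bbb/baa meet in 0. 1a->1: ok.
cba: 3a undefined. 3a->0: no, cbaaa/baa meet in 1. 3a->1: no, cbaaa/baa meet in 1. 3a->2: no, cbaaa/baa meet in 1. 3a->3: ok.
cbb: 3b undefined. 3b->0: no, bbb/cbb meet in 0. 3b->1: ok.
cbc: 3c undefined. 3c->0: no, cbcca/baa meet in 1. 3c->1: no, cbcca/baa meet in 1. 3c->2: ok.
cca: 4a undefined. 4a->0: ok.
ccb: 4b undefined. 4b->0: ok.
ccc: 4c undefined. 4c->0: ok.
All examples now run through 5 states with every (state, symbol) defined. Accept strings end in {0,3,4}, Reject strings end in {1,2}; accept={0,3,4}.

states=5 start=0 accept={0,3,4} delta: 0a->1 0b->0 0c->2 1a->1 1b->0 1c->0 2a->1 2b->3 2c->4 3a->3 3b->1 3c->2 4a->0 4b->0 4c->0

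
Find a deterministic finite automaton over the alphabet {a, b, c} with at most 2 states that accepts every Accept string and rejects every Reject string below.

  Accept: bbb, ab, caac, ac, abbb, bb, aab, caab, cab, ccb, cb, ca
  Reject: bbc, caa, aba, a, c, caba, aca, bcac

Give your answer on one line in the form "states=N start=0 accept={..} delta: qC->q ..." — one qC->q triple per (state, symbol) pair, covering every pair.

states=2 start=0 accept={0} delta: 0a->1 0b->0 0c->1 1a->0 1b->0 1c->0

Fold the examples into a partial DFA from state 0: repeatedly fix the first undefined (state, symbol) met by the shortest-then-alphabetical prefix, trying targets in increasing order and rejecting any under which an Accept and a Reject string meet in one state with the same remainder; add a state when all current targets are rejected. Accepting states are where Accept strings end.
a: 0a undefined. 0a->0: no, ac/c meet in 0 with "c" left. Open state 1: 0a->1.
b: 0b undefined. 0b->0: ok.
c: 0c undefined. 0c->0: no, bbb/bbc meet in 0. 0c->1: ok.
aa: 1a undefined. 1a->0: ok.
ab: 1b undefined. 1b->0: ok.
ac: 1c undefined. 1c->0: ok.
All examples now run through 2 states with every (state, symbol) defined. Accept strings end in {0}, Reject strings end in {1}; accept={0}.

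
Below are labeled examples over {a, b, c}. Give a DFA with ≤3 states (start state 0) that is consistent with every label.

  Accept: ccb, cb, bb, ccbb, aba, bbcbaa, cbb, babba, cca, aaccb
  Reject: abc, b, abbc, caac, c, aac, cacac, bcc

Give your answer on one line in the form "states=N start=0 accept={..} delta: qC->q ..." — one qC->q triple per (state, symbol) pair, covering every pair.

states=3 start=0 accept={0,2} delta: 0a->0 0b->1 0c->1 1a->0 1b->2 1c->1 2a->0 2b->0 2c->1

State merging on the prefix tree: take the shortest (then alphabetical) example prefix whose next move is undefined and point that move at state 0, else 1, else 2, ...; a target is out if some Accept/Reject pair would then sit in one state with the same input left (inseparable). If every existing state is out, open a new one.
a: 0a undefined. 0a->0: ok.
b: 0b undefined. 0b->0: no, bb/b meet in 0. Open state 1: 0b->1.
c: 0c undefined. 0c->0: no, ccb/b meet in 1. 0c->1: ok.
ba: 1a undefined. 1a->0: ok.
bb: 1b undefined. 1b->0: no, cbb/b meet in 1. 1b->1: no, cb/b meet in 1. Open state 2: 1b->2.
bc: 1c undefined. 1c->0: no, ccb/b meet in 1. 1c->1: ok.
bbc: 2c undefined. 2c->0: no, aba/abbc meet in 0. 2c->1: ok.
cbb: 2b undefined. 2b->0: ok.
babba: 2a undefined. 2a->0: ok.
All examples now run through 3 states with every (state, symbol) defined. Accept strings end in {0,2}, Reject strings end in {1}; accept={0,2}.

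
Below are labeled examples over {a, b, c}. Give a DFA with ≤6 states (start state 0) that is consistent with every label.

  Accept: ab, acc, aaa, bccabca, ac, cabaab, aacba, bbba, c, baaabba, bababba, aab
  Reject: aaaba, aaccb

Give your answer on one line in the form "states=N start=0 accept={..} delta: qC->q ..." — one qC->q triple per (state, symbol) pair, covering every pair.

states=3 start=0 accept={0,1} delta: 0a->0 0b->1 0c->1 1a->2 1b->2 1c->1 2a->0 2b->2 2c->0

Grow the machine one transition at a time. Run the examples from 0; the earliest place one falls off (shortest prefix, ties alphabetical) gets sent to the lowest-numbered state that keeps every Accept/Reject pair distinguishable — a pair clashes when both reach the same state with identical unread suffix — and to a fresh state only if none does.
a: 0a undefined. 0a->0: ok.
b: 0b undefined. 0b->0: no, ab/aaaba meet in 0. Open state 1: 0b->1.
c: 0c undefined. 0c->0: no, ab/aaccb meet in 1. 0c->1: ok.
ba: 1a undefined. 1a->0: no, aaa/aaaba meet in 0. 1a->1: no, ab/aaaba meet in 1. Open state 2: 1a->2.
bb: 1b undefined. 1b->0: no, bbba/aaaba meet in 2. 1b->1: no, aacba/aaaba meet in 2. 1b->2: ok.
bc: 1c undefined. 1c->0: no, ab/aaccb meet in 1. 1c->1: ok.
baa: 2a undefined. 2a->0: ok.
bab: 2b undefined. 2b->0: no, bccabca/aaaba meet in 2. 2b->1: no, bccabca/aaaba meet in 2. 2b->2: ok.
bccabc: 2c undefined. 2c->0: ok.
All examples now run through 3 states with every (state, symbol) defined. Accept strings end in {0,1}, Reject strings end in {2}; accept={0,1}.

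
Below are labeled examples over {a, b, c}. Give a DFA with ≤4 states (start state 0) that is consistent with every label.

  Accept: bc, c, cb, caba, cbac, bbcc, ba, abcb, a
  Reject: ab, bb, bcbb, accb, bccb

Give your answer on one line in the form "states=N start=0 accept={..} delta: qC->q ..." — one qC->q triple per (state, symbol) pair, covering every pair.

Fold the examples into a partial DFA from state 0: repeatedly fix the first undefined (state, symbol) met by the shortest-then-alphabetical prefix, trying targets in increasing order and rejecting any under which an Accept and a Reject string meet in one state with the same remainder; add a state when all current targets are rejected. Accepting states are where Accept strings end.
a: 0a undefined. 0a->0: ok.
b: 0b undefined. 0b->0: no, ba/ab meet in 0. Open state 1: 0b->1.
c: 0c undefined. 0c->0: no, cb/ab meet in 1. 0c->1: no, c/ab meet in 1. Open state 2: 0c->2.
ba: 1a undefined. 1a->0: ok.
bb: 1b undefined. 1b->0: no, ba/bb meet in 0. 1b->1: ok.
bc: 1c undefined. 1c->0: no, cb/bccb meet in 2 with "b" left. 1c->1: no, bc/ab meet in 1. 1c->2: ok.
ca: 2a undefined. 2a->0: ok.
cb: 2b undefined. 2b->0: ok.
acc: 2c undefined. 2c->0: ok.
All examples now run through 3 states with every (state, symbol) defined. Accept strings end in {0,2}, Reject strings end in {1}; accept={0,2}.

states=3 start=0 accept={0,2} delta: 0a->0 0b->1 0c->2 1a->0 1b->1 1c->2 2a->0 2b->0 2c->0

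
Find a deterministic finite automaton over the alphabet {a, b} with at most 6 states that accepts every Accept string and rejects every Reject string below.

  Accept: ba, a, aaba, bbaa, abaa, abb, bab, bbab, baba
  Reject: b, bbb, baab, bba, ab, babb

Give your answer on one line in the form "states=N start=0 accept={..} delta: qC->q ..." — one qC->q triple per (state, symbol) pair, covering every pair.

states=4 start=0 accept={0,2,3} delta: 0a->0 0b->1 1a->2 1b->3 2a->0 2b->0 3a->1 3b->1

Grow the machine one transition at a time. Run the examples from 0; the earliest place one falls off (shortest prefix, ties alphabetical) gets sent to the lowest-numbered state that keeps every Accept/Reject pair distinguishable — a pair clashes when both reach the same state with identical unread suffix — and to a fresh state only if none does.
a: 0a undefined. 0a->0: ok.
b: 0b undefined. 0b->0: no, ba/b meet in 0. Open state 1: 0b->1.
ba: 1a undefined. 1a->0: no, abb/babb meet in 1 with "b" left. 1a->1: no, ba/b meet in 1. Open state 2: 1a->2.
bb: 1b undefined. 1b->0: no, a/bba meet in 0. 1b->1: no, ba/bba meet in 2. 1b->2: no, abaa/bba meet in 2 with "a" left. Open state 3: 1b->3.
baa: 2a undefined. 2a->0: ok.
bab: 2b undefined. 2b->0: ok.
bba: 3a undefined. 3a->0: no, a/bba meet in 0. 3a->1: ok.
bbb: 3b undefined. 3b->0: no, a/bbb meet in 0. 3b->1: ok.
All examples now run through 4 states with every (state, symbol) defined. Accept strings end in {0,2,3}, Reject strings end in {1}; accept={0,2,3}.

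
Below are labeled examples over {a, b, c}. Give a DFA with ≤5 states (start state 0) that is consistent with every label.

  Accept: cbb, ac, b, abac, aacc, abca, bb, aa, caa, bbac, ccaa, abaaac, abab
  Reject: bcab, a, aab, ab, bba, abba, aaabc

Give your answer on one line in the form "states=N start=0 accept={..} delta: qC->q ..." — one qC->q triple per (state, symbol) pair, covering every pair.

Fold the examples into a partial DFA from state 0: repeatedly fix the first undefined (state, symbol) met by the shortest-then-alphabetical prefix, trying targets in increasing order and rejecting any under which an Accept and a Reject string meet in one state with the same remainder; add a state when all current targets are rejected. Accepting states are where Accept strings end.
a: 0a undefined. 0a->0: no, b/aab meet in 0 with "b" left. Open state 1: 0a->1.
b: 0b undefined. 0b->0: ok.
c: 0c undefined. 0c->0: ok.
aa: 1a undefined. 1a->0: no, cbb/aab meet in 0. 1a->1: no, aa/a meet in 1. Open state 2: 1a->2.
ab: 1b undefined. 1b->0: no, cbb/bcab meet in 0. 1b->1: no, aa/abba meet in 2. 1b->2: no, aa/bcab meet in 2. Open state 3: 1b->3.
ac: 1c undefined. 1c->0: ok.
aaa: 2a undefined. 2a->0: no, cbb/aaabc meet in 0. 2a->1: ok.
aab: 2b undefined. 2b->0: no, cbb/aab meet in 0. 2b->1: ok.
aac: 2c undefined. 2c->0: ok.
aba: 3a undefined. 3a->0: ok.
abb: 3b undefined. 3b->0: ok.
abc: 3c undefined. 3c->0: no, cbb/aaabc meet in 0. 3c->1: ok.
All examples now run through 4 states with every (state, symbol) defined. Accept strings end in {0,2}, Reject strings end in {1,3}; accept={0,2}.

states=4 start=0 accept={0,2} delta: 0a->1 0b->0 0c->0 1a->2 1b->3 1c->0 2a->1 2b->1 2c->0 3a->0 3b->0 3c->1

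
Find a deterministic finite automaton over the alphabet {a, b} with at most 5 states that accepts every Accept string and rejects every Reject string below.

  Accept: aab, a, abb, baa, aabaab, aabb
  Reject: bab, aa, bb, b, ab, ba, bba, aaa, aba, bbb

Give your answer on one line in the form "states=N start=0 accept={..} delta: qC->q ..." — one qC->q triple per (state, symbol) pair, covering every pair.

State merging on the prefix tree: take the shortest (then alphabetical) example prefix whose next move is undefined and point that move at state 0, else 1, else 2, ...; a target is out if some Accept/Reject pair would then sit in one state with the same input left (inseparable). If every existing state is out, open a new one.
a: 0a undefined. 0a->0: no, aab/b meet in 0 with "b" left. Open state 1: 0a->1.
b: 0b undefined. 0b->0: no, a/ba meet in 1. 0b->1: no, aab/bab meet in 1 with "ab" left. Open state 2: 0b->2.
aa: 1a undefined. 1a->0: no, aab/b meet in 2. 1a->1: no, aab/ab meet in 1 with "b" left. 1a->2: no, aab/bb meet in 2 with "b" left. Open state 3: 1a->3.
ab: 1b undefined. 1b->0: no, a/aba meet in 1. 1b->1: no, a/ab meet in 1. 1b->2: no, abb/bb meet in 2 with "b" left. 1b->3: ok.
ba: 2a undefined. 2a->0: ok.
bb: 2b undefined. 2b->0: no, a/bba meet in 1. 2b->1: no, a/bb meet in 1. 2b->2: ok.
aaa: 3a undefined. 3a->0: ok.
aab: 3b undefined. 3b->0: no, aab/ba meet in 0. 3b->1: no, aabaab/bab meet in 2. 3b->2: no, aab/bab meet in 2. 3b->3: no, aab/aa meet in 3. Open state 4: 3b->4.
aaba: 4a undefined. 4a->0: no, aabaab/aa meet in 3. 4a->1: ok.
aabb: 4b undefined. 4b->0: no, aabb/ba meet in 0. 4b->1: ok.
All examples now run through 5 states with every (state, symbol) defined. Accept strings end in {1,4}, Reject strings end in {0,2,3}; accept={1,4}.

states=5 start=0 accept={1,4} delta: 0a->1 0b->2 1a->3 1b->3 2a->0 2b->2 3a->0 3b->4 4a->1 4b->1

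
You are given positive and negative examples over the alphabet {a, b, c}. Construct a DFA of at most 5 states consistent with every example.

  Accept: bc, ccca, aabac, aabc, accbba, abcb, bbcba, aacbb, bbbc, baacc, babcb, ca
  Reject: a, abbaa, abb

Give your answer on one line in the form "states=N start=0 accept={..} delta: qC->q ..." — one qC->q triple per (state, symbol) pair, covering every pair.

Fold the examples into a partial DFA from state 0: repeatedly fix the first undefined (state, symbol) met by the shortest-then-alphabetical prefix, trying targets in increasing order and rejecting any under which an Accept and a Reject string meet in one state with the same remainder; add a state when all current targets are rejected. Accepting states are where Accept strings end.
a: 0a undefined. 0a->0: ok.
b: 0b undefined. 0b->0: ok.
c: 0c undefined. 0c->0: no, bc/a meet in 0. Open state 1: 0c->1.
ca: 1a undefined. 1a->0: no, ca/a meet in 0. 1a->1: ok.
cc: 1c undefined. 1c->0: no, accbba/a meet in 0. 1c->1: ok.
aacb: 1b undefined. 1b->0: no, accbba/a meet in 0. 1b->1: ok.
All examples now run through 2 states with every (state, symbol) defined. Accept strings end in {1}, Reject strings end in {0}; accept={1}.

states=2 start=0 accept={1} delta: 0a->0 0b->0 0c->1 1a->1 1b->1 1c->1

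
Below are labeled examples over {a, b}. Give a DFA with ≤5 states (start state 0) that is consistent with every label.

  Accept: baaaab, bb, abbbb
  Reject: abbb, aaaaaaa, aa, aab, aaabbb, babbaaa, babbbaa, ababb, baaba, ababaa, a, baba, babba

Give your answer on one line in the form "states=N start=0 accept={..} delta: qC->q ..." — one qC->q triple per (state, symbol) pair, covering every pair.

Grow the machine one transition at a time. Run the examples from 0; the earliest place one falls off (shortest prefix, ties alphabetical) gets sent to the lowest-numbered state that keeps every Accept/Reject pair distinguishable — a pair clashes when both reach the same state with identical unread suffix — and to a fresh state only if none does.
a: 0a undefined. 0a->0: ok.
b: 0b undefined. 0b->0: no, baaaab/abbb meet in 0. Open state 1: 0b->1.
ba: 1a undefined. 1a->0: no, baaaab/aab meet in 1. 1a->1: ok.
bb: 1b undefined. 1b->0: no, baaaab/aaaaaaa meet in 0. 1b->1: no, baaaab/abbb meet in 1. Open state 2: 1b->2.
abbb: 2b undefined. 2b->0: no, abbbb/aab meet in 1. 2b->1: ok.
baba: 2a undefined. 2a->0: ok.
All examples now run through 3 states with every (state, symbol) defined. Accept strings end in {2}, Reject strings end in {0,1}; accept={2}.

states=3 start=0 accept={2} delta: 0a->0 0b->1 1a->1 1b->2 2a->0 2b->1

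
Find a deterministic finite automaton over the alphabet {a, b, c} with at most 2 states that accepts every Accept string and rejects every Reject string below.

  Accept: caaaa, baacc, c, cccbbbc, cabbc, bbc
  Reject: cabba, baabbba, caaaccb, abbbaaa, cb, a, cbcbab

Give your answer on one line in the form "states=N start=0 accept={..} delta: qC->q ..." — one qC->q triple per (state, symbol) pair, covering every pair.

states=2 start=0 accept={1} delta: 0a->0 0b->0 0c->1 1a->1 1b->0 1c->1

Grow the machine one transition at a time. Run the examples from 0; the earliest place one falls off (shortest prefix, ties alphabetical) gets sent to the lowest-numbered state that keeps every Accept/Reject pair distinguishable — a pair clashes when both reach the same state with identical unread suffix — and to a fresh state only if none does.
a: 0a undefined. 0a->0: ok.
b: 0b undefined. 0b->0: ok.
c: 0c undefined. 0c->0: no, caaaa/cabba meet in 0. Open state 1: 0c->1.
ca: 1a undefined. 1a->0: no, caaaa/cabba meet in 0. 1a->1: ok.
cb: 1b undefined. 1b->0: ok.
cc: 1c undefined. 1c->0: no, baacc/cabba meet in 0. 1c->1: ok.
All examples now run through 2 states with every (state, symbol) defined. Accept strings end in {1}, Reject strings end in {0}; accept={1}.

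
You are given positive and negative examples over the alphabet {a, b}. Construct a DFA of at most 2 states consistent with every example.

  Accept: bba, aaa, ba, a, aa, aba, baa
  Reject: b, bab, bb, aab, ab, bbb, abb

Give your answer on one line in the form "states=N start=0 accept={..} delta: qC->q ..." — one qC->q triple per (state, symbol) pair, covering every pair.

states=2 start=0 accept={0} delta: 0a->0 0b->1 1a->0 1b->1

Fold the examples into a partial DFA from state 0: repeatedly fix the first undefined (state, symbol) met by the shortest-then-alphabetical prefix, trying targets in increasing order and rejecting any under which an Accept and a Reject string meet in one state with the same remainder; add a state when all current targets are rejected. Accepting states are where Accept strings end.
a: 0a undefined. 0a->0: ok.
b: 0b undefined. 0b->0: no, bba/b meet in 0. Open state 1: 0b->1.
ba: 1a undefined. 1a->0: ok.
bb: 1b undefined. 1b->0: no, bba/bb meet in 0. 1b->1: ok.
All examples now run through 2 states with every (state, symbol) defined. Accept strings end in {0}, Reject strings end in {1}; accept={0}.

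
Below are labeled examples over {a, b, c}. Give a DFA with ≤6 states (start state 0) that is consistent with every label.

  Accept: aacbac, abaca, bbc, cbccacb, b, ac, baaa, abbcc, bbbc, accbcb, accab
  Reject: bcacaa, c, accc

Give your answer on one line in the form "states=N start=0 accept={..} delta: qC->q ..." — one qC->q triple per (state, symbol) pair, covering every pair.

State merging on the prefix tree: take the shortest (then alphabetical) example prefix whose next move is undefined and point that move at state 0, else 1, else 2, ...; a target is out if some Accept/Reject pair would then sit in one state with the same input left (inseparable). If every existing state is out, open a new one.
a: 0a undefined. 0a->0: no, ac/c meet in 0 with "c" left. Open state 1: 0a->1.
b: 0b undefined. 0b->0: no, bbc/c meet in 0 with "c" left. 0b->1: ok.
c: 0c undefined. 0c->0: ok.
aa: 1a undefined. 1a->0: no, aacbac/c meet in 0. 1a->1: ok.
ab: 1b undefined. 1b->0: no, bbc/c meet in 0. 1b->1: ok.
ac: 1c undefined. 1c->0: no, aacbac/c meet in 0. 1c->1: no, aacbac/bcacaa meet in 1. Open state 2: 1c->2.
acc: 2c undefined. 2c->0: no, abbcc/c meet in 0. 2c->1: no, bbc/accc meet in 2. 2c->2: no, bbc/accc meet in 2. Open state 3: 2c->3.
bca: 2a undefined. 2a->0: no, abaca/c meet in 0. 2a->1: no, abaca/bcacaa meet in 1. 2a->2: ok.
aacb: 2b undefined. 2b->0: ok.
acca: 3a undefined. 3a->0: no, cbccacb/bcacaa meet in 1. 3a->1: no, cbccacb/c meet in 0. 3a->2: no, aacbac/bcacaa meet in 2. 3a->3: no, abbcc/bcacaa meet in 3. Open state 4: 3a->4.
accb: 3b undefined. 3b->0: ok.
accc: 3c undefined. 3c->0: ok.
accab: 4b undefined. 4b->0: no, accab/c meet in 0. 4b->1: ok.
bcacaa: 4a undefined. 4a->0: ok.
cbccac: 4c undefined. 4c->0: ok.
All examples now run through 5 states with every (state, symbol) defined. Accept strings end in {1,2,3}, Reject strings end in {0}; accept={1,2,3}.

states=5 start=0 accept={1,2,3} delta: 0a->1 0b->1 0c->0 1a->1 1b->1 1c->2 2a->2 2b->0 2c->3 3a->4 3b->0 3c->0 4a->0 4b->1 4c->0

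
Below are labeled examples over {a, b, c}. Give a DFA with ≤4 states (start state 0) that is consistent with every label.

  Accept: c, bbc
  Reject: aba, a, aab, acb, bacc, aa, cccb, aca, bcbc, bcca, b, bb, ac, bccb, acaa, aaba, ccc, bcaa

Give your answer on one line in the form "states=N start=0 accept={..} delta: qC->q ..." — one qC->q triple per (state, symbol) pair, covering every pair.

Fold the examples into a partial DFA from state 0: repeatedly fix the first undefined (state, symbol) met by the shortest-then-alphabetical prefix, trying targets in increasing order and rejecting any under which an Accept and a Reject string meet in one state with the same remainder; add a state when all current targets are rejected. Accepting states are where Accept strings end.
a: 0a undefined. 0a->0: no, c/ac meet in 0 with "c" left. Open state 1: 0a->1.
b: 0b undefined. 0b->0: ok.
c: 0c undefined. 0c->0: no, c/cccb meet in 0. 0c->1: no, c/a meet in 1. Open state 2: 0c->2.
aa: 1a undefined. 1a->0: ok.
ab: 1b undefined. 1b->0: ok.
ac: 1c undefined. 1c->0: no, c/bacc meet in 2. 1c->1: ok.
cc: 2c undefined. 2c->0: no, c/ccc meet in 2. 2c->1: ok.
bca: 2a undefined. 2a->0: ok.
bcb: 2b undefined. 2b->0: no, c/bcbc meet in 2. 2b->1: ok.
All examples now run through 3 states with every (state, symbol) defined. Accept strings end in {2}, Reject strings end in {0,1}; accept={2}.

states=3 start=0 accept={2} delta: 0a->1 0b->0 0c->2 1a->0 1b->0 1c->1 2a->0 2b->1 2c->1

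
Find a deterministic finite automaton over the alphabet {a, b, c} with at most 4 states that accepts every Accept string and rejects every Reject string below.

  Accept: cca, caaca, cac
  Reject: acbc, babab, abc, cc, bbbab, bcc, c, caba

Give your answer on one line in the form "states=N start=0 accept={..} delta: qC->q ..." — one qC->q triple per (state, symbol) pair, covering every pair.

Fold the examples into a partial DFA from state 0: repeatedly fix the first undefined (state, symbol) met by the shortest-then-alphabetical prefix, trying targets in increasing order and rejecting any under which an Accept and a Reject string meet in one state with the same remainder; add a state when all current targets are rejected. Accepting states are where Accept strings end.
a: 0a undefined. 0a->0: ok.
b: 0b undefined. 0b->0: ok.
c: 0c undefined. 0c->0: no, cca/acbc meet in 0. Open state 1: 0c->1.
ca: 1a undefined. 1a->0: no, caaca/babab meet in 0. 1a->1: no, cac/cc meet in 1 with "c" left. Open state 2: 1a->2.
cc: 1c undefined. 1c->0: no, cca/babab meet in 0. 1c->1: ok.
acb: 1b undefined. 1b->0: ok.
caa: 2a undefined. 2a->0: ok.
cab: 2b undefined. 2b->0: ok.
cac: 2c undefined. 2c->0: no, cac/babab meet in 0. 2c->1: no, cac/acbc meet in 1. 2c->2: ok.
All examples now run through 3 states with every (state, symbol) defined. Accept strings end in {2}, Reject strings end in {0,1}; accept={2}.

states=3 start=0 accept={2} delta: 0a->0 0b->0 0c->1 1a->2 1b->0 1c->1 2a->0 2b->0 2c->2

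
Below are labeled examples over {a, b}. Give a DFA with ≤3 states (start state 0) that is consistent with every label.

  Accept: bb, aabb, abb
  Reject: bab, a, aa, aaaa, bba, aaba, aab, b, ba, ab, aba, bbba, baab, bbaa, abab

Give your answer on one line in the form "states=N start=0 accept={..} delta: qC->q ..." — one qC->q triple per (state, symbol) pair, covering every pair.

State merging on the prefix tree: take the shortest (then alphabetical) example prefix whose next move is undefined and point that move at state 0, else 1, else 2, ...; a target is out if some Accept/Reject pair would then sit in one state with the same input left (inseparable). If every existing state is out, open a new one.
a: 0a undefined. 0a->0: ok.
b: 0b undefined. 0b->0: no, bb/bab meet in 0. Open state 1: 0b->1.
ba: 1a undefined. 1a->0: ok.
bb: 1b undefined. 1b->0: no, bb/a meet in 0. 1b->1: no, bb/bab meet in 1. Open state 2: 1b->2.
bba: 2a undefined. 2a->0: ok.
bbb: 2b undefined. 2b->0: ok.
All examples now run through 3 states with every (state, symbol) defined. Accept strings end in {2}, Reject strings end in {0,1}; accept={2}.

states=3 start=0 accept={2} delta: 0a->0 0b->1 1a->0 1b->2 2a->0 2b->0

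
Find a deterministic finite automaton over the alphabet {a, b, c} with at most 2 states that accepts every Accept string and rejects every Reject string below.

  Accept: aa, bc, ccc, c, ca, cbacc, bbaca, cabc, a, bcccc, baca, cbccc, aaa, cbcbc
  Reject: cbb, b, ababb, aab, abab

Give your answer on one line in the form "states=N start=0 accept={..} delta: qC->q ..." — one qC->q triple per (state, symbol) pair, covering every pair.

states=2 start=0 accept={0} delta: 0a->0 0b->1 0c->0 1a->0 1b->1 1c->0

Grow the machine one transition at a time. Run the examples from 0; the earliest place one falls off (shortest prefix, ties alphabetical) gets sent to the lowest-numbered state that keeps every Accept/Reject pair distinguishable — a pair clashes when both reach the same state with identical unread suffix — and to a fresh state only if none does.
a: 0a undefined. 0a->0: ok.
b: 0b undefined. 0b->0: no, aa/b meet in 0. Open state 1: 0b->1.
c: 0c undefined. 0c->0: ok.
ba: 1a undefined. 1a->0: ok.
bb: 1b undefined. 1b->0: no, aa/cbb meet in 0. 1b->1: ok.
bc: 1c undefined. 1c->0: ok.
All examples now run through 2 states with every (state, symbol) defined. Accept strings end in {0}, Reject strings end in {1}; accept={0}.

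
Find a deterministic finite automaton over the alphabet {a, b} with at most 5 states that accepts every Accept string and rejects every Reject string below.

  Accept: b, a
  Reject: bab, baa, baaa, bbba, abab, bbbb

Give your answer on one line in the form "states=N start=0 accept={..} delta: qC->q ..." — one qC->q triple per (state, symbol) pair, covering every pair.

Fold the examples into a partial DFA from state 0: repeatedly fix the first undefined (state, symbol) met by the shortest-then-alphabetical prefix, trying targets in increasing order and rejecting any under which an Accept and a Reject string meet in one state with the same remainder; add a state when all current targets are rejected. Accepting states are where Accept strings end.
a: 0a undefined. 0a->0: ok.
b: 0b undefined. 0b->0: no, b/bab meet in 0. Open state 1: 0b->1.
ba: 1a undefined. 1a->0: no, b/bab meet in 1. 1a->1: no, b/baa meet in 1. Open state 2: 1a->2.
bb: 1b undefined. 1b->0: no, a/bbbb meet in 0. 1b->1: no, b/bbbb meet in 1. 1b->2: ok.
baa: 2a undefined. 2a->0: no, a/baa meet in 0. 2a->1: no, b/baa meet in 1. 2a->2: ok.
bab: 2b undefined. 2b->0: no, b/bbbb meet in 1. 2b->1: no, b/bab meet in 1. 2b->2: ok.
All examples now run through 3 states with every (state, symbol) defined. Accept strings end in {0,1}, Reject strings end in {2}; accept={0,1}.

states=3 start=0 accept={0,1} delta: 0a->0 0b->1 1a->2 1b->2 2a->2 2b->2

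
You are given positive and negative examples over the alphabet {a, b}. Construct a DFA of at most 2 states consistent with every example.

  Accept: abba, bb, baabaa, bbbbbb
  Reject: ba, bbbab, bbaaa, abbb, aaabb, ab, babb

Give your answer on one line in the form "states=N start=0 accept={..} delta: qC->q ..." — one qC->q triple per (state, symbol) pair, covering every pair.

states=2 start=0 accept={0} delta: 0a->1 0b->0 1a->0 1b->1

Grow the machine one transition at a time. Run the examples from 0; the earliest place one falls off (shortest prefix, ties alphabetical) gets sent to the lowest-numbered state that keeps every Accept/Reject pair distinguishable — a pair clashes when both reach the same state with identical unread suffix — and to a fresh state only if none does.
a: 0a undefined. 0a->0: no, bb/aaabb meet in 0 with "bb" left. Open state 1: 0a->1.
b: 0b undefined. 0b->0: ok.
aa: 1a undefined. 1a->0: ok.
ab: 1b undefined. 1b->0: no, abba/ba meet in 1. 1b->1: ok.
All examples now run through 2 states with every (state, symbol) defined. Accept strings end in {0}, Reject strings end in {1}; accept={0}.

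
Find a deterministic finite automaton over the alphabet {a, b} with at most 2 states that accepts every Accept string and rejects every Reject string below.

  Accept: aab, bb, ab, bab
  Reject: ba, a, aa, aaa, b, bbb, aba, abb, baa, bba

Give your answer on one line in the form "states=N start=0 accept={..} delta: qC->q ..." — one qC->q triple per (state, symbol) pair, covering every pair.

states=2 start=0 accept={0} delta: 0a->1 0b->1 1a->1 1b->0

State merging on the prefix tree: take the shortest (then alphabetical) example prefix whose next move is undefined and point that move at state 0, else 1, else 2, ...; a target is out if some Accept/Reject pair would then sit in one state with the same input left (inseparable). If every existing state is out, open a new one.
a: 0a undefined. 0a->0: no, aab/b meet in 0 with "b" left. Open state 1: 0a->1.
b: 0b undefined. 0b->0: no, bb/b meet in 0. 0b->1: ok.
aa: 1a undefined. 1a->0: no, aab/a meet in 1. 1a->1: ok.
ab: 1b undefined. 1b->0: ok.
All examples now run through 2 states with every (state, symbol) defined. Accept strings end in {0}, Reject strings end in {1}; accept={0}.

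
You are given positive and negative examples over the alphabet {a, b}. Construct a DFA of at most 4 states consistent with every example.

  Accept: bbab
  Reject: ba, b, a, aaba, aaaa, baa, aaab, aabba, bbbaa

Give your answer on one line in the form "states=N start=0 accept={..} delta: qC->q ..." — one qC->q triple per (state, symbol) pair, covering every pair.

states=3 start=0 accept={2} delta: 0a->0 0b->1 1a->0 1b->2 2a->1 2b->0

State merging on the prefix tree: take the shortest (then alphabetical) example prefix whose next move is undefined and point that move at state 0, else 1, else 2, ...; a target is out if some Accept/Reject pair would then sit in one state with the same input left (inseparable). If every existing state is out, open a new one.
a: 0a undefined. 0a->0: ok.
b: 0b undefined. 0b->0: no, bbab/ba meet in 0. Open state 1: 0b->1.
ba: 1a undefined. 1a->0: ok.
bb: 1b undefined. 1b->0: no, bbab/b meet in 1. 1b->1: no, bbab/b meet in 1. Open state 2: 1b->2.
bba: 2a undefined. 2a->0: no, bbab/b meet in 1. 2a->1: ok.
bbb: 2b undefined. 2b->0: ok.
All examples now run through 3 states with every (state, symbol) defined. Accept strings end in {2}, Reject strings end in {0,1}; accept={2}.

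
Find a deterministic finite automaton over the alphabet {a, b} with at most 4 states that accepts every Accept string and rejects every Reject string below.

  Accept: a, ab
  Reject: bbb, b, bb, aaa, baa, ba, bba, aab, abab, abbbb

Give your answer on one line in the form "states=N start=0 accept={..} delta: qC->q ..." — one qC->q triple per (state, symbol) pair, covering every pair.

Fold the examples into a partial DFA from state 0: repeatedly fix the first undefined (state, symbol) met by the shortest-then-alphabetical prefix, trying targets in increasing order and rejecting any under which an Accept and a Reject string meet in one state with the same remainder; add a state when all current targets are rejected. Accepting states are where Accept strings end.
a: 0a undefined. 0a->0: no, a/aaa meet in 0. Open state 1: 0a->1.
b: 0b undefined. 0b->0: no, a/ba meet in 1. 0b->1: no, a/b meet in 1. Open state 2: 0b->2.
aa: 1a undefined. 1a->0: no, a/aaa meet in 1. 1a->1: no, a/aaa meet in 1. 1a->2: ok.
ab: 1b undefined. 1b->0: no, ab/abab meet in 0. 1b->1: no, a/abbbb meet in 1. 1b->2: no, ab/b meet in 2. Open state 3: 1b->3.
ba: 2a undefined. 2a->0: no, a/baa meet in 1. 2a->1: no, a/aaa meet in 1. 2a->2: ok.
bb: 2b undefined. 2b->0: no, a/bba meet in 1. 2b->1: no, a/bb meet in 1. 2b->2: ok.
aba: 3a undefined. 3a->0: ok.
abb: 3b undefined. 3b->0: ok.
All examples now run through 4 states with every (state, symbol) defined. Accept strings end in {1,3}, Reject strings end in {2}; accept={1,3}.

states=4 start=0 accept={1,3} delta: 0a->1 0b->2 1a->2 1b->3 2a->2 2b->2 3a->0 3b->0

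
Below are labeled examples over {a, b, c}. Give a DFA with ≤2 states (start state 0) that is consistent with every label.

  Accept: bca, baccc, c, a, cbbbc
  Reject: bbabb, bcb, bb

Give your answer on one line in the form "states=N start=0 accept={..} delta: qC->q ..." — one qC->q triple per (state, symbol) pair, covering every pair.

states=2 start=0 accept={0} delta: 0a->0 0b->1 0c->0 1a->0 1b->1 1c->0

State merging on the prefix tree: take the shortest (then alphabetical) example prefix whose next move is undefined and point that move at state 0, else 1, else 2, ...; a target is out if some Accept/Reject pair would then sit in one state with the same input left (inseparable). If every existing state is out, open a new one.
a: 0a undefined. 0a->0: ok.
b: 0b undefined. 0b->0: no, a/bbabb meet in 0. Open state 1: 0b->1.
c: 0c undefined. 0c->0: ok.
ba: 1a undefined. 1a->0: ok.
bb: 1b undefined. 1b->0: no, baccc/bbabb meet in 0. 1b->1: ok.
bc: 1c undefined. 1c->0: ok.
All examples now run through 2 states with every (state, symbol) defined. Accept strings end in {0}, Reject strings end in {1}; accept={0}.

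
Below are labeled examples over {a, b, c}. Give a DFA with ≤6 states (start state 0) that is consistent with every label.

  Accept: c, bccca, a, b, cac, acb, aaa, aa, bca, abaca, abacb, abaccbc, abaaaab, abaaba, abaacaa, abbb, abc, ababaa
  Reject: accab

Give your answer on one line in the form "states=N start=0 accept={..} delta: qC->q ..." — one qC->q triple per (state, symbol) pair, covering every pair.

states=3 start=0 accept={0,1} delta: 0a->0 0b->0 0c->1 1a->0 1b->0 1c->2 2a->2 2b->2 2c->0

Fold the examples into a partial DFA from state 0: repeatedly fix the first undefined (state, symbol) met by the shortest-then-alphabetical prefix, trying targets in increasing order and rejecting any under which an Accept and a Reject string meet in one state with the same remainder; add a state when all current targets are rejected. Accepting states are where Accept strings end.
a: 0a undefined. 0a->0: ok.
b: 0b undefined. 0b->0: ok.
c: 0c undefined. 0c->0: no, c/accab meet in 0. Open state 1: 0c->1.
ca: 1a undefined. 1a->0: ok.
acb: 1b undefined. 1b->0: ok.
acc: 1c undefined. 1c->0: no, bccca/accab meet in 0. 1c->1: no, bccca/accab meet in 0. Open state 2: 1c->2.
acca: 2a undefined. 2a->0: no, a/accab meet in 0. 2a->1: no, a/accab meet in 0. 2a->2: ok.
bccc: 2c undefined. 2c->0: ok.
accab: 2b undefined. 2b->0: no, bccca/accab meet in 0. 2b->1: no, c/accab meet in 1. 2b->2: ok.
All examples now run through 3 states with every (state, symbol) defined. Accept strings end in {0,1}, Reject strings end in {2}; accept={0,1}.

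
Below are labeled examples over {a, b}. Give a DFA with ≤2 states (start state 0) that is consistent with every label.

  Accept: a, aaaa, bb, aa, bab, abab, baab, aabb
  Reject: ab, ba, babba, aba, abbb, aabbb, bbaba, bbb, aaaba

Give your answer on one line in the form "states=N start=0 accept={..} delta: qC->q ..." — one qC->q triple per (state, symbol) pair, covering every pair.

Fold the examples into a partial DFA from state 0: repeatedly fix the first undefined (state, symbol) met by the shortest-then-alphabetical prefix, trying targets in increasing order and rejecting any under which an Accept and a Reject string meet in one state with the same remainder; add a state when all current targets are rejected. Accepting states are where Accept strings end.
a: 0a undefined. 0a->0: ok.
b: 0b undefined. 0b->0: no, a/ab meet in 0. Open state 1: 0b->1.
ba: 1a undefined. 1a->0: no, a/ba meet in 0. 1a->1: ok.
bb: 1b undefined. 1b->0: ok.
All examples now run through 2 states with every (state, symbol) defined. Accept strings end in {0}, Reject strings end in {1}; accept={0}.

states=2 start=0 accept={0} delta: 0a->0 0b->1 1a->1 1b->0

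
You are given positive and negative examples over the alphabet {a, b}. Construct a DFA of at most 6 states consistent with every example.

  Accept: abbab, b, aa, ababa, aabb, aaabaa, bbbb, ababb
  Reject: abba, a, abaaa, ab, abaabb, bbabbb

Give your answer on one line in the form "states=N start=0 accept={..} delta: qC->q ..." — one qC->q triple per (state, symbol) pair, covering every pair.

State merging on the prefix tree: take the shortest (then alphabetical) example prefix whose next move is undefined and point that move at state 0, else 1, else 2, ...; a target is out if some Accept/Reject pair would then sit in one state with the same input left (inseparable). If every existing state is out, open a new one.
a: 0a undefined. 0a->0: no, b/ab meet in 0 with "b" left. Open state 1: 0a->1.
b: 0b undefined. 0b->0: ok.
aa: 1a undefined. 1a->0: ok.
ab: 1b undefined. 1b->0: no, abbab/ab meet in 0. 1b->1: no, abbab/abba meet in 0. Open state 2: 1b->2.
aba: 2a undefined. 2a->0: no, b/abaaa meet in 0. 2a->1: no, b/abaabb meet in 0. 2a->2: no, ababa/abba meet in 2 with "ba" left. Open state 3: 2a->3.
abb: 2b undefined. 2b->0: no, abbab/ab meet in 2. 2b->1: no, abbab/abba meet in 0. 2b->2: ok.
abaa: 3a undefined. 3a->0: no, b/abaabb meet in 0. 3a->1: no, b/abaaa meet in 0. 3a->2: no, aaabaa/ab meet in 2. 3a->3: no, aaabaa/abba meet in 3. Open state 4: 3a->4.
abab: 3b undefined. 3b->0: no, ababa/a meet in 1. 3b->1: no, abbab/a meet in 1. 3b->2: no, abbab/ab meet in 2. 3b->3: no, abbab/abba meet in 3. 3b->4: no, ababa/abaaa meet in 4 with "a" left. Open state 5: 3b->5.
abaaa: 4a undefined. 4a->0: no, b/abaaa meet in 0. 4a->1: ok.
abaab: 4b undefined. 4b->0: no, b/abaabb meet in 0. 4b->1: ok.
ababa: 5a undefined. 5a->0: ok.
ababb: 5b undefined. 5b->0: ok.
All examples now run through 6 states with every (state, symbol) defined. Accept strings end in {0,4,5}, Reject strings end in {1,2,3}; accept={0,4,5}.

states=6 start=0 accept={0,4,5} delta: 0a->1 0b->0 1a->0 1b->2 2a->3 2b->2 3a->4 3b->5 4a->1 4b->1 5a->0 5b->0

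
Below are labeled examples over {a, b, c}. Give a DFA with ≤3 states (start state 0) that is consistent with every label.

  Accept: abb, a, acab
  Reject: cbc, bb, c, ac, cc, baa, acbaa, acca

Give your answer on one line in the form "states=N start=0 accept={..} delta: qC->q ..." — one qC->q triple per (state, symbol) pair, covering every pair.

states=3 start=0 accept={1} delta: 0a->1 0b->0 0c->0 1a->0 1b->1 1c->2 2a->1 2b->0 2c->1

Fold the examples into a partial DFA from state 0: repeatedly fix the first undefined (state, symbol) met by the shortest-then-alphabetical prefix, trying targets in increasing order and rejecting any under which an Accept and a Reject string meet in one state with the same remainder; add a state when all current targets are rejected. Accepting states are where Accept strings end.
a: 0a undefined. 0a->0: no, abb/bb meet in 0 with "bb" left. Open state 1: 0a->1.
b: 0b undefined. 0b->0: ok.
c: 0c undefined. 0c->0: ok.
ab: 1b undefined. 1b->0: no, abb/cbc meet in 0. 1b->1: ok.
ac: 1c undefined. 1c->0: no, abb/acca meet in 1. 1c->1: no, abb/ac meet in 1. Open state 2: 1c->2.
aca: 2a undefined. 2a->0: no, acab/cbc meet in 0. 2a->1: ok.
acb: 2b undefined. 2b->0: ok.
acc: 2c undefined. 2c->0: no, abb/acca meet in 1. 2c->1: ok.
baa: 1a undefined. 1a->0: ok.
All examples now run through 3 states with every (state, symbol) defined. Accept strings end in {1}, Reject strings end in {0,2}; accept={1}.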